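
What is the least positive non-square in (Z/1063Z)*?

3

(2/1063) = +1, so 2 is a residue.
(3/1063) = −1, so 3 is the smallest positive non-residue mod 1063.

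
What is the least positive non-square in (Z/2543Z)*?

5

(2/2543) = +1, so 2 is a residue.
(3/2543) = +1, so 3 is a residue.
(4/2543) = +1, so 4 is a residue.
(5/2543) = −1, so 5 is the smallest positive non-residue mod 2543.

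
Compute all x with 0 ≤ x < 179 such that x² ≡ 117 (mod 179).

Since 179 ≡ 3 (mod 4), a square root of 117 is 117^((179+1)/4) = 117^45 mod 179.
Repeated squaring: 117^2≡85, 117^4≡65, 117^8≡108, 117^16≡29, 117^32≡125 (mod 179).
117^45 = 117^(32+8+4+1) ≡ 81 (mod 179).
Check: 81² = 6561 ≡ 117 (mod 179). The two roots are 81 and 98.

81, 98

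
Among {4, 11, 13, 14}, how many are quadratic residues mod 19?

(4/19) = +1 → QR.
(11/19) = +1 → QR.
(13/19) = -1 → non-residue.
(14/19) = -1 → non-residue.
Total quadratic residues among the 4: 2.

2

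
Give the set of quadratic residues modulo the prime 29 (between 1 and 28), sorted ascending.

1 4 5 6 7 9 13 16 20 22 23 24 25 28

Square k = 1,…,14 (k and 29−k give the same square):
1²=1, 2²=4, 3²=9, 4²=16, 5²=25, 6²≡7, 7²≡20, 8²≡6, 9²≡23, 10²≡13, 11²≡5, 12²≡28, 13²≡24, 14²≡22 (mod 29).
So the quadratic residues mod 29 are {1, 4, 5, 6, 7, 9, 13, 16, 20, 22, 23, 24, 25, 28}.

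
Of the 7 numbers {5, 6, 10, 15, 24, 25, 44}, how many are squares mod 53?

(5/53) = -1 → non-residue.
(6/53) = +1 → QR.
(10/53) = +1 → QR.
(15/53) = +1 → QR.
(24/53) = +1 → QR.
(25/53) = +1 → QR.
(44/53) = +1 → QR.
Total quadratic residues among the 7: 6.

6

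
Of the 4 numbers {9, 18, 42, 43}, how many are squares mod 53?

3

(9/53) = +1 → QR.
(18/53) = -1 → non-residue.
(42/53) = +1 → QR.
(43/53) = +1 → QR.
Total quadratic residues among the 4: 3.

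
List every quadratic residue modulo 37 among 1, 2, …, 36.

1, 3, 4, 7, 9, 10, 11, 12, 16, 21, 25, 26, 27, 28, 30, 33, 34, 36

Square k = 1,…,18 (k and 37−k give the same square):
1²=1, 2²=4, 3²=9, 4²=16, 5²=25, 6²=36, 7²≡12, 8²≡27, 9²≡7, 10²≡26, 11²≡10, 12²≡33, 13²≡21, 14²≡11, 15²≡3, 16²≡34, 17²≡30, 18²≡28 (mod 37).
So the quadratic residues mod 37 are {1, 3, 4, 7, 9, 10, 11, 12, 16, 21, 25, 26, 27, 28, 30, 33, 34, 36}.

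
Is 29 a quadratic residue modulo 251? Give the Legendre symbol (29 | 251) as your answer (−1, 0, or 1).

-1

Reciprocity: 29 ≡ 1 and 251 ≡ 3 (mod 4), so (29/251) = +(251/29).
Reduce top mod 29: now compute (19/29).
Reciprocity: 19 ≡ 3 and 29 ≡ 1 (mod 4), so (19/29) = +(29/19).
Reduce top mod 19: now compute (10/19).
Pull out 2: since 19 ≡ 3 (mod 8), (2/19) = -1.
Reciprocity: 5 ≡ 1 and 19 ≡ 3 (mod 4), so (5/19) = +(19/5).
Reduce top mod 5: now compute (4/5).
Pull out 2^2: since 5 ≡ 5 (mod 8), (2/5) = -1, so (2/5)^2 = +1.
Reached (1/5) = 1. Collecting the sign flips along the way, the symbol is -1.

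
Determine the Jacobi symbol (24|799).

Pull out 2^3: since 799 ≡ 7 (mod 8), (2/799) = +1, so (2/799)^3 = +1.
Reciprocity: 3 ≡ 3 and 799 ≡ 3 (mod 4), so (3/799) = −(799/3).
Reduce top mod 3: now compute (1/3).
Reached (1/3) = 1. Collecting the sign flips along the way, the symbol is -1.

-1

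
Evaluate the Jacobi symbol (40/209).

Pull out 2^3: since 209 ≡ 1 (mod 8), (2/209) = +1, so (2/209)^3 = +1.
Reciprocity: 5 ≡ 1 and 209 ≡ 1 (mod 4), so (5/209) = +(209/5).
Reduce top mod 5: now compute (4/5).
Pull out 2^2: since 5 ≡ 5 (mod 8), (2/5) = -1, so (2/5)^2 = +1.
Reached (1/5) = 1. Collecting the sign flips along the way, the symbol is +1.

1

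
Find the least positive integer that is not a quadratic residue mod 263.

5

(2/263) = +1, so 2 is a residue.
(3/263) = +1, so 3 is a residue.
(4/263) = +1, so 4 is a residue.
(5/263) = −1, so 5 is the smallest positive non-residue mod 263.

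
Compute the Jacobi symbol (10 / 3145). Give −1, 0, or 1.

0

Pull out 2: since 3145 ≡ 1 (mod 8), (2/3145) = +1.
Reciprocity: 5 ≡ 1 and 3145 ≡ 1 (mod 4), so (5/3145) = +(3145/5).
Reduce top mod 5: now compute (0/5).
Top reduces to 0: gcd > 1, so the symbol is 0.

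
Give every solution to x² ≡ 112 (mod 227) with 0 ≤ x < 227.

Since 227 ≡ 3 (mod 4), a square root of 112 is 112^((227+1)/4) = 112^57 mod 227.
Repeated squaring: 112^2≡59, 112^4≡76, 112^8≡101, 112^16≡213, 112^32≡196 (mod 227).
112^57 = 112^(32+16+8+1) ≡ 79 (mod 227).
Check: 79² = 6241 ≡ 112 (mod 227). The two roots are 79 and 148.

79, 148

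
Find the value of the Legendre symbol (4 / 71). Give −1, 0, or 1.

1

Euler's criterion: (4/71) ≡ 4^35 (mod 71).
4^2 ≡ 16 (mod 71)
4^4 ≡ 43 (mod 71)
4^8 ≡ 3 (mod 71)
4^16 ≡ 9 (mod 71)
4^32 ≡ 10 (mod 71)
4^35 = 4^(32+2+1) ≡ 1 (mod 71).
Result is 1, so (4/71) = 1.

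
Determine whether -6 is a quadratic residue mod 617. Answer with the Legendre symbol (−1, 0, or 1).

-1

First reduce: -6 ≡ 611 (mod 617).
Reciprocity: 611 ≡ 3 and 617 ≡ 1 (mod 4), so (611/617) = +(617/611).
Reduce top mod 611: now compute (6/611).
Pull out 2: since 611 ≡ 3 (mod 8), (2/611) = -1.
Reciprocity: 3 ≡ 3 and 611 ≡ 3 (mod 4), so (3/611) = −(611/3).
Reduce top mod 3: now compute (2/3).
Pull out 2: since 3 ≡ 3 (mod 8), (2/3) = -1.
Reached (1/3) = 1. Collecting the sign flips along the way, the symbol is -1.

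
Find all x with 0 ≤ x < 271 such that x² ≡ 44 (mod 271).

55, 216

Since 271 ≡ 3 (mod 4), a square root of 44 is 44^((271+1)/4) = 44^68 mod 271.
Repeated squaring: 44^2≡39, 44^4≡166, 44^8≡185, 44^16≡79, 44^32≡8, 44^64≡64 (mod 271).
44^68 = 44^(64+4) ≡ 55 (mod 271).
Check: 55² = 3025 ≡ 44 (mod 271). The two roots are 55 and 216.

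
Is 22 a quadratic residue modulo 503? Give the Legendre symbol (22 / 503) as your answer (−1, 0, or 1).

Euler's criterion: (22/503) ≡ 22^251 (mod 503).
22^2 ≡ 484 (mod 503)
22^4 ≡ 361 (mod 503)
22^8 ≡ 44 (mod 503)
22^16 ≡ 427 (mod 503)
22^32 ≡ 243 (mod 503)
22^64 ≡ 198 (mod 503)
22^128 ≡ 473 (mod 503)
22^251 = 22^(128+64+32+16+8+2+1) ≡ 1 (mod 503).
Result is 1, so (22/503) = 1.

1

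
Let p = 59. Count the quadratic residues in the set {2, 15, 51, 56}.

(2/59) = -1 → non-residue.
(15/59) = +1 → QR.
(51/59) = +1 → QR.
(56/59) = -1 → non-residue.
Total quadratic residues among the 4: 2.

2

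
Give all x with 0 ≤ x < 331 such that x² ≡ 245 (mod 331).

Since 331 ≡ 3 (mod 4), a square root of 245 is 245^((331+1)/4) = 245^83 mod 331.
Repeated squaring: 245^2≡114, 245^4≡87, 245^8≡287, 245^16≡281, 245^32≡183, 245^64≡58 (mod 331).
245^83 = 245^(64+16+2+1) ≡ 24 (mod 331).
Check: 24² = 576 ≡ 245 (mod 331). The two roots are 24 and 307.

24, 307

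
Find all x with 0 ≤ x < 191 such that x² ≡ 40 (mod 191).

Since 191 ≡ 3 (mod 4), a square root of 40 is 40^((191+1)/4) = 40^48 mod 191.
Repeated squaring: 40^2≡72, 40^4≡27, 40^8≡156, 40^16≡79, 40^32≡129 (mod 191).
40^48 = 40^(32+16) ≡ 68 (mod 191).
Check: 68² = 4624 ≡ 40 (mod 191). The two roots are 68 and 123.

68, 123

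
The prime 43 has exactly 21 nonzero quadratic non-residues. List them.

2 3 5 7 8 12 18 19 20 22 26 27 28 29 30 32 33 34 37 39 42

Square k = 1,…,21 (k and 43−k give the same square):
1²=1, 2²=4, 3²=9, 4²=16, 5²=25, 6²=36, 7²≡6, 8²≡21, 9²≡38, 10²≡14, 11²≡35, 12²≡15, 13²≡40, 14²≡24, 15²≡10, 16²≡41, 17²≡31, 18²≡23, 19²≡17, 20²≡13, 21²≡11 (mod 43).
The residues are {1, 4, 6, 9, 10, 11, 13, 14, 15, 16, 17, 21, 23, 24, 25, 31, 35, 36, 38, 40, 41}; the non-residues are the remaining 21 nonzero classes.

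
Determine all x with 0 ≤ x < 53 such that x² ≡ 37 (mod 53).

14, 39

53 ≡ 1 (mod 4), so we find a root by search.
Trying successive values, 14² = 196 ≡ 37 (mod 53). The other root is 53 − 14 = 39.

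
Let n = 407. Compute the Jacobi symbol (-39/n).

First reduce: -39 ≡ 368 (mod 407).
Pull out 2^4: since 407 ≡ 7 (mod 8), (2/407) = +1, so (2/407)^4 = +1.
Reciprocity: 23 ≡ 3 and 407 ≡ 3 (mod 4), so (23/407) = −(407/23).
Reduce top mod 23: now compute (16/23).
Pull out 2^4: since 23 ≡ 7 (mod 8), (2/23) = +1, so (2/23)^4 = +1.
Reached (1/23) = 1. Collecting the sign flips along the way, the symbol is -1.

-1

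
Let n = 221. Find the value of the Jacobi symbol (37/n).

1

Reciprocity: 37 ≡ 1 and 221 ≡ 1 (mod 4), so (37/221) = +(221/37).
Reduce top mod 37: now compute (36/37).
Pull out 2^2: since 37 ≡ 5 (mod 8), (2/37) = -1, so (2/37)^2 = +1.
Reciprocity: 9 ≡ 1 and 37 ≡ 1 (mod 4), so (9/37) = +(37/9).
Reduce top mod 9: now compute (1/9).
Reached (1/9) = 1. Collecting the sign flips along the way, the symbol is +1.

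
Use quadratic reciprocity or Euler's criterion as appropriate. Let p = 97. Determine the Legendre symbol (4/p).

Euler's criterion: (4/97) ≡ 4^48 (mod 97).
4^2 ≡ 16 (mod 97)
4^4 ≡ 62 (mod 97)
4^8 ≡ 61 (mod 97)
4^16 ≡ 35 (mod 97)
4^32 ≡ 61 (mod 97)
4^48 = 4^(32+16) ≡ 1 (mod 97).
Result is 1, so (4/97) = 1.

1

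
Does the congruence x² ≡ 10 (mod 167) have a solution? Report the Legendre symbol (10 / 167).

Pull out 2: since 167 ≡ 7 (mod 8), (2/167) = +1.
Reciprocity: 5 ≡ 1 and 167 ≡ 3 (mod 4), so (5/167) = +(167/5).
Reduce top mod 5: now compute (2/5).
Pull out 2: since 5 ≡ 5 (mod 8), (2/5) = -1.
Reached (1/5) = 1. Collecting the sign flips along the way, the symbol is -1.

-1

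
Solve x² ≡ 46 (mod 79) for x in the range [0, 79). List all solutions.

21, 58

Since 79 ≡ 3 (mod 4), a square root of 46 is 46^((79+1)/4) = 46^20 mod 79.
Repeated squaring: 46^2≡62, 46^4≡52, 46^8≡18, 46^16≡8 (mod 79).
46^20 = 46^(16+4) ≡ 21 (mod 79).
Check: 21² = 441 ≡ 46 (mod 79). The two roots are 21 and 58.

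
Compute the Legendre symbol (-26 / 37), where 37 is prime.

First reduce: -26 ≡ 11 (mod 37).
Reciprocity: 11 ≡ 3 and 37 ≡ 1 (mod 4), so (11/37) = +(37/11).
Reduce top mod 11: now compute (4/11).
Pull out 2^2: since 11 ≡ 3 (mod 8), (2/11) = -1, so (2/11)^2 = +1.
Reached (1/11) = 1. Collecting the sign flips along the way, the symbol is +1.

1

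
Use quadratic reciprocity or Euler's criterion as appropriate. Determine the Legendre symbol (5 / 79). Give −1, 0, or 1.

Euler's criterion: (5/79) ≡ 5^39 (mod 79).
5^2 ≡ 25 (mod 79)
5^4 ≡ 72 (mod 79)
5^8 ≡ 49 (mod 79)
5^16 ≡ 31 (mod 79)
5^32 ≡ 13 (mod 79)
5^39 = 5^(32+4+2+1) ≡ 1 (mod 79).
Result is 1, so (5/79) = 1.

1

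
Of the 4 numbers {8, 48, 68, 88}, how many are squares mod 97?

3

(8/97) = +1 → QR.
(48/97) = +1 → QR.
(68/97) = -1 → non-residue.
(88/97) = +1 → QR.
Total quadratic residues among the 4: 3.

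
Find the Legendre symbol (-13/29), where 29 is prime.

1

Euler's criterion: (-13/29) ≡ 16^14 (mod 29).
16^2 ≡ 24 (mod 29)
16^4 ≡ 25 (mod 29)
16^8 ≡ 16 (mod 29)
16^14 = 16^(8+4+2) ≡ 1 (mod 29).
Result is 1, so (-13/29) = 1.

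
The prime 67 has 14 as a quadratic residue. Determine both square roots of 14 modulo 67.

Since 67 ≡ 3 (mod 4), a square root of 14 is 14^((67+1)/4) = 14^17 mod 67.
Repeated squaring: 14^2≡62, 14^4≡25, 14^8≡22, 14^16≡15 (mod 67).
14^17 = 14^(16+1) ≡ 9 (mod 67).
Check: 9² = 81 ≡ 14 (mod 67). The two roots are 9 and 58.

9, 58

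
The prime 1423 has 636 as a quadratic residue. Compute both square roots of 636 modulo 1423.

Since 1423 ≡ 3 (mod 4), a square root of 636 is 636^((1423+1)/4) = 636^356 mod 1423.
Repeated squaring: 636^2≡364, 636^4≡157, 636^8≡458, 636^16≡583, 636^32≡1215, 636^64≡574, 636^128≡763, 636^256≡162 (mod 1423).
636^356 = 636^(256+64+32+4) ≡ 414 (mod 1423).
Check: 414² = 171396 ≡ 636 (mod 1423). The two roots are 414 and 1009.

414, 1009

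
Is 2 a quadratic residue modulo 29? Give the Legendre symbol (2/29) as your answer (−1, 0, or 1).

Pull out 2: since 29 ≡ 5 (mod 8), (2/29) = -1.
Reached (1/29) = 1. Collecting the sign flips along the way, the symbol is -1.

-1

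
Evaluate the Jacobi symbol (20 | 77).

-1

Pull out 2^2: since 77 ≡ 5 (mod 8), (2/77) = -1, so (2/77)^2 = +1.
Reciprocity: 5 ≡ 1 and 77 ≡ 1 (mod 4), so (5/77) = +(77/5).
Reduce top mod 5: now compute (2/5).
Pull out 2: since 5 ≡ 5 (mod 8), (2/5) = -1.
Reached (1/5) = 1. Collecting the sign flips along the way, the symbol is -1.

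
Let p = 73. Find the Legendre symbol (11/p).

Euler's criterion: (11/73) ≡ 11^36 (mod 73).
11^2 ≡ 48 (mod 73)
11^4 ≡ 41 (mod 73)
11^8 ≡ 2 (mod 73)
11^16 ≡ 4 (mod 73)
11^32 ≡ 16 (mod 73)
11^36 = 11^(32+4) ≡ 72 (mod 73).
Result is 72 ≡ −1, so (11/73) = −1.

-1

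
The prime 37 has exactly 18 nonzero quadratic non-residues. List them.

Square k = 1,…,18 (k and 37−k give the same square):
1²=1, 2²=4, 3²=9, 4²=16, 5²=25, 6²=36, 7²≡12, 8²≡27, 9²≡7, 10²≡26, 11²≡10, 12²≡33, 13²≡21, 14²≡11, 15²≡3, 16²≡34, 17²≡30, 18²≡28 (mod 37).
The residues are {1, 3, 4, 7, 9, 10, 11, 12, 16, 21, 25, 26, 27, 28, 30, 33, 34, 36}; the non-residues are the remaining 18 nonzero classes.

2,5,6,8,13,14,15,17,18,19,20,22,23,24,29,31,32,35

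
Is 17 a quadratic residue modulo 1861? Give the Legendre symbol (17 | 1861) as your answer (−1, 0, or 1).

1

Reciprocity: 17 ≡ 1 and 1861 ≡ 1 (mod 4), so (17/1861) = +(1861/17).
Reduce top mod 17: now compute (8/17).
Pull out 2^3: since 17 ≡ 1 (mod 8), (2/17) = +1, so (2/17)^3 = +1.
Reached (1/17) = 1. Collecting the sign flips along the way, the symbol is +1.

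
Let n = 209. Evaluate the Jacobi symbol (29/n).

Reciprocity: 29 ≡ 1 and 209 ≡ 1 (mod 4), so (29/209) = +(209/29).
Reduce top mod 29: now compute (6/29).
Pull out 2: since 29 ≡ 5 (mod 8), (2/29) = -1.
Reciprocity: 3 ≡ 3 and 29 ≡ 1 (mod 4), so (3/29) = +(29/3).
Reduce top mod 3: now compute (2/3).
Pull out 2: since 3 ≡ 3 (mod 8), (2/3) = -1.
Reached (1/3) = 1. Collecting the sign flips along the way, the symbol is +1.

1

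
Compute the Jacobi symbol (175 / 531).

1

Reciprocity: 175 ≡ 3 and 531 ≡ 3 (mod 4), so (175/531) = −(531/175).
Reduce top mod 175: now compute (6/175).
Pull out 2: since 175 ≡ 7 (mod 8), (2/175) = +1.
Reciprocity: 3 ≡ 3 and 175 ≡ 3 (mod 4), so (3/175) = −(175/3).
Reduce top mod 3: now compute (1/3).
Reached (1/3) = 1. Collecting the sign flips along the way, the symbol is +1.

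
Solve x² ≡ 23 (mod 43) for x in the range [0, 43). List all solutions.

Since 43 ≡ 3 (mod 4), a square root of 23 is 23^((43+1)/4) = 23^11 mod 43.
Repeated squaring: 23^2≡13, 23^4≡40, 23^8≡9 (mod 43).
23^11 = 23^(8+2+1) ≡ 25 (mod 43).
Check: 25² = 625 ≡ 23 (mod 43). The two roots are 18 and 25.

18, 25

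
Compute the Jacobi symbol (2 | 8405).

Pull out 2: since 8405 ≡ 5 (mod 8), (2/8405) = -1.
Reached (1/8405) = 1. Collecting the sign flips along the way, the symbol is -1.

-1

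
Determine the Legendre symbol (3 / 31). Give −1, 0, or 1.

Reciprocity: 3 ≡ 3 and 31 ≡ 3 (mod 4), so (3/31) = −(31/3).
Reduce top mod 3: now compute (1/3).
Reached (1/3) = 1. Collecting the sign flips along the way, the symbol is -1.

-1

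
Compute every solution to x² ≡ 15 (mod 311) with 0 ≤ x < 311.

Since 311 ≡ 3 (mod 4), a square root of 15 is 15^((311+1)/4) = 15^78 mod 311.
Repeated squaring: 15^2≡225, 15^4≡243, 15^8≡270, 15^16≡126, 15^32≡15, 15^64≡225 (mod 311).
15^78 = 15^(64+8+4+2) ≡ 126 (mod 311).
Check: 126² = 15876 ≡ 15 (mod 311). The two roots are 126 and 185.

126, 185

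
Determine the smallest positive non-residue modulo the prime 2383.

(2/2383) = +1, so 2 is a residue.
(3/2383) = −1, so 3 is the smallest positive non-residue mod 2383.

3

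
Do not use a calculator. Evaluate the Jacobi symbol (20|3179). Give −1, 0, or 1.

Pull out 2^2: since 3179 ≡ 3 (mod 8), (2/3179) = -1, so (2/3179)^2 = +1.
Reciprocity: 5 ≡ 1 and 3179 ≡ 3 (mod 4), so (5/3179) = +(3179/5).
Reduce top mod 5: now compute (4/5).
Pull out 2^2: since 5 ≡ 5 (mod 8), (2/5) = -1, so (2/5)^2 = +1.
Reached (1/5) = 1. Collecting the sign flips along the way, the symbol is +1.

1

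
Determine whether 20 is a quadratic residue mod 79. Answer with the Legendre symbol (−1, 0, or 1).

Euler's criterion: (20/79) ≡ 20^39 (mod 79).
20^2 ≡ 5 (mod 79)
20^4 ≡ 25 (mod 79)
20^8 ≡ 72 (mod 79)
20^16 ≡ 49 (mod 79)
20^32 ≡ 31 (mod 79)
20^39 = 20^(32+4+2+1) ≡ 1 (mod 79).
Result is 1, so (20/79) = 1.

1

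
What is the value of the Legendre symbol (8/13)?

-1

Pull out 2^3: since 13 ≡ 5 (mod 8), (2/13) = -1, so (2/13)^3 = -1.
Reached (1/13) = 1. Collecting the sign flips along the way, the symbol is -1.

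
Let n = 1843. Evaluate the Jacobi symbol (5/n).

-1

Reciprocity: 5 ≡ 1 and 1843 ≡ 3 (mod 4), so (5/1843) = +(1843/5).
Reduce top mod 5: now compute (3/5).
Reciprocity: 3 ≡ 3 and 5 ≡ 1 (mod 4), so (3/5) = +(5/3).
Reduce top mod 3: now compute (2/3).
Pull out 2: since 3 ≡ 3 (mod 8), (2/3) = -1.
Reached (1/3) = 1. Collecting the sign flips along the way, the symbol is -1.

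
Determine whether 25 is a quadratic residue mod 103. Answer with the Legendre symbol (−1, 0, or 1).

Reciprocity: 25 ≡ 1 and 103 ≡ 3 (mod 4), so (25/103) = +(103/25).
Reduce top mod 25: now compute (3/25).
Reciprocity: 3 ≡ 3 and 25 ≡ 1 (mod 4), so (3/25) = +(25/3).
Reduce top mod 3: now compute (1/3).
Reached (1/3) = 1. Collecting the sign flips along the way, the symbol is +1.

1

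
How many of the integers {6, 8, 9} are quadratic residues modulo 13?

1

(6/13) = -1 → non-residue.
(8/13) = -1 → non-residue.
(9/13) = +1 → QR.
Total quadratic residues among the 3: 1.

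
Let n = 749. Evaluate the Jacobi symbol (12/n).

-1

Pull out 2^2: since 749 ≡ 5 (mod 8), (2/749) = -1, so (2/749)^2 = +1.
Reciprocity: 3 ≡ 3 and 749 ≡ 1 (mod 4), so (3/749) = +(749/3).
Reduce top mod 3: now compute (2/3).
Pull out 2: since 3 ≡ 3 (mod 8), (2/3) = -1.
Reached (1/3) = 1. Collecting the sign flips along the way, the symbol is -1.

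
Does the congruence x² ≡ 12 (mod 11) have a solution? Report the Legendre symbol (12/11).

1

First reduce: 12 ≡ 1 (mod 11).
Reached (1/11) = 1. Collecting the sign flips along the way, the symbol is +1.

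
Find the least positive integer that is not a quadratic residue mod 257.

3

(2/257) = +1, so 2 is a residue.
(3/257) = −1, so 3 is the smallest positive non-residue mod 257.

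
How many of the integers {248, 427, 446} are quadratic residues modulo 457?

(248/457) = -1 → non-residue.
(427/457) = -1 → non-residue.
(446/457) = -1 → non-residue.
Total quadratic residues among the 3: 0.

0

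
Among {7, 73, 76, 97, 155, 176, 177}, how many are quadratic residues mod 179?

(7/179) = -1 → non-residue.
(73/179) = -1 → non-residue.
(76/179) = +1 → QR.
(97/179) = -1 → non-residue.
(155/179) = +1 → QR.
(176/179) = -1 → non-residue.
(177/179) = +1 → QR.
Total quadratic residues among the 7: 3.

3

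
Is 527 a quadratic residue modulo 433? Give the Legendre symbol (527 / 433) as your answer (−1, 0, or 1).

First reduce: 527 ≡ 94 (mod 433).
Pull out 2: since 433 ≡ 1 (mod 8), (2/433) = +1.
Reciprocity: 47 ≡ 3 and 433 ≡ 1 (mod 4), so (47/433) = +(433/47).
Reduce top mod 47: now compute (10/47).
Pull out 2: since 47 ≡ 7 (mod 8), (2/47) = +1.
Reciprocity: 5 ≡ 1 and 47 ≡ 3 (mod 4), so (5/47) = +(47/5).
Reduce top mod 5: now compute (2/5).
Pull out 2: since 5 ≡ 5 (mod 8), (2/5) = -1.
Reached (1/5) = 1. Collecting the sign flips along the way, the symbol is -1.

-1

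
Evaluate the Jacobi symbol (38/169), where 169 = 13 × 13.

Pull out 2: since 169 ≡ 1 (mod 8), (2/169) = +1.
Reciprocity: 19 ≡ 3 and 169 ≡ 1 (mod 4), so (19/169) = +(169/19).
Reduce top mod 19: now compute (17/19).
Reciprocity: 17 ≡ 1 and 19 ≡ 3 (mod 4), so (17/19) = +(19/17).
Reduce top mod 17: now compute (2/17).
Pull out 2: since 17 ≡ 1 (mod 8), (2/17) = +1.
Reached (1/17) = 1. Collecting the sign flips along the way, the symbol is +1.

1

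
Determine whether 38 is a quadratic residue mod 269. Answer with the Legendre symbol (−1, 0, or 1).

1

Pull out 2: since 269 ≡ 5 (mod 8), (2/269) = -1.
Reciprocity: 19 ≡ 3 and 269 ≡ 1 (mod 4), so (19/269) = +(269/19).
Reduce top mod 19: now compute (3/19).
Reciprocity: 3 ≡ 3 and 19 ≡ 3 (mod 4), so (3/19) = −(19/3).
Reduce top mod 3: now compute (1/3).
Reached (1/3) = 1. Collecting the sign flips along the way, the symbol is +1.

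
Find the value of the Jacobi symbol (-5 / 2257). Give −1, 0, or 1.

-1

First reduce: -5 ≡ 2252 (mod 2257).
Pull out 2^2: since 2257 ≡ 1 (mod 8), (2/2257) = +1, so (2/2257)^2 = +1.
Reciprocity: 563 ≡ 3 and 2257 ≡ 1 (mod 4), so (563/2257) = +(2257/563).
Reduce top mod 563: now compute (5/563).
Reciprocity: 5 ≡ 1 and 563 ≡ 3 (mod 4), so (5/563) = +(563/5).
Reduce top mod 5: now compute (3/5).
Reciprocity: 3 ≡ 3 and 5 ≡ 1 (mod 4), so (3/5) = +(5/3).
Reduce top mod 3: now compute (2/3).
Pull out 2: since 3 ≡ 3 (mod 8), (2/3) = -1.
Reached (1/3) = 1. Collecting the sign flips along the way, the symbol is -1.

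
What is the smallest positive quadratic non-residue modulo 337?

5

(2/337) = +1, so 2 is a residue.
(3/337) = +1, so 3 is a residue.
(4/337) = +1, so 4 is a residue.
(5/337) = −1, so 5 is the smallest positive non-residue mod 337.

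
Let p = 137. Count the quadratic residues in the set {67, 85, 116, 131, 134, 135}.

1

(67/137) = -1 → non-residue.
(85/137) = -1 → non-residue.
(116/137) = -1 → non-residue.
(131/137) = -1 → non-residue.
(134/137) = -1 → non-residue.
(135/137) = +1 → QR.
Total quadratic residues among the 6: 1.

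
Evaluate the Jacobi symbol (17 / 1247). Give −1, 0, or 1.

-1

Reciprocity: 17 ≡ 1 and 1247 ≡ 3 (mod 4), so (17/1247) = +(1247/17).
Reduce top mod 17: now compute (6/17).
Pull out 2: since 17 ≡ 1 (mod 8), (2/17) = +1.
Reciprocity: 3 ≡ 3 and 17 ≡ 1 (mod 4), so (3/17) = +(17/3).
Reduce top mod 3: now compute (2/3).
Pull out 2: since 3 ≡ 3 (mod 8), (2/3) = -1.
Reached (1/3) = 1. Collecting the sign flips along the way, the symbol is -1.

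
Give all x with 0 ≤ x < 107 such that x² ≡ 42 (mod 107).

16, 91

Since 107 ≡ 3 (mod 4), a square root of 42 is 42^((107+1)/4) = 42^27 mod 107.
Repeated squaring: 42^2≡52, 42^4≡29, 42^8≡92, 42^16≡11 (mod 107).
42^27 = 42^(16+8+2+1) ≡ 16 (mod 107).
Check: 16² = 256 ≡ 42 (mod 107). The two roots are 16 and 91.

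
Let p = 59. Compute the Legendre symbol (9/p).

Reciprocity: 9 ≡ 1 and 59 ≡ 3 (mod 4), so (9/59) = +(59/9).
Reduce top mod 9: now compute (5/9).
Reciprocity: 5 ≡ 1 and 9 ≡ 1 (mod 4), so (5/9) = +(9/5).
Reduce top mod 5: now compute (4/5).
Pull out 2^2: since 5 ≡ 5 (mod 8), (2/5) = -1, so (2/5)^2 = +1.
Reached (1/5) = 1. Collecting the sign flips along the way, the symbol is +1.

1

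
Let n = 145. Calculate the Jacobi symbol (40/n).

Pull out 2^3: since 145 ≡ 1 (mod 8), (2/145) = +1, so (2/145)^3 = +1.
Reciprocity: 5 ≡ 1 and 145 ≡ 1 (mod 4), so (5/145) = +(145/5).
Reduce top mod 5: now compute (0/5).
Top reduces to 0: gcd > 1, so the symbol is 0.

0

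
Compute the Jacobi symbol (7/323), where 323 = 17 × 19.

Reciprocity: 7 ≡ 3 and 323 ≡ 3 (mod 4), so (7/323) = −(323/7).
Reduce top mod 7: now compute (1/7).
Reached (1/7) = 1. Collecting the sign flips along the way, the symbol is -1.

-1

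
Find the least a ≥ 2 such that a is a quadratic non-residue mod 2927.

5

(2/2927) = +1, so 2 is a residue.
(3/2927) = +1, so 3 is a residue.
(4/2927) = +1, so 4 is a residue.
(5/2927) = −1, so 5 is the smallest positive non-residue mod 2927.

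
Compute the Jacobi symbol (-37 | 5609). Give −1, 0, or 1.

-1

First reduce: -37 ≡ 5572 (mod 5609).
Pull out 2^2: since 5609 ≡ 1 (mod 8), (2/5609) = +1, so (2/5609)^2 = +1.
Reciprocity: 1393 ≡ 1 and 5609 ≡ 1 (mod 4), so (1393/5609) = +(5609/1393).
Reduce top mod 1393: now compute (37/1393).
Reciprocity: 37 ≡ 1 and 1393 ≡ 1 (mod 4), so (37/1393) = +(1393/37).
Reduce top mod 37: now compute (24/37).
Pull out 2^3: since 37 ≡ 5 (mod 8), (2/37) = -1, so (2/37)^3 = -1.
Reciprocity: 3 ≡ 3 and 37 ≡ 1 (mod 4), so (3/37) = +(37/3).
Reduce top mod 3: now compute (1/3).
Reached (1/3) = 1. Collecting the sign flips along the way, the symbol is -1.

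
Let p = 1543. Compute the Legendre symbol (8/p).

Pull out 2^3: since 1543 ≡ 7 (mod 8), (2/1543) = +1, so (2/1543)^3 = +1.
Reached (1/1543) = 1. Collecting the sign flips along the way, the symbol is +1.

1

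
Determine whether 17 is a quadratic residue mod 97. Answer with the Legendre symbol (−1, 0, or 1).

Euler's criterion: (17/97) ≡ 17^48 (mod 97).
17^2 ≡ 95 (mod 97)
17^4 ≡ 4 (mod 97)
17^8 ≡ 16 (mod 97)
17^16 ≡ 62 (mod 97)
17^32 ≡ 61 (mod 97)
17^48 = 17^(32+16) ≡ 96 (mod 97).
Result is 96 ≡ −1, so (17/97) = −1.

-1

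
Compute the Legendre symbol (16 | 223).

Euler's criterion: (16/223) ≡ 16^111 (mod 223).
16^2 ≡ 33 (mod 223)
16^4 ≡ 197 (mod 223)
16^8 ≡ 7 (mod 223)
16^16 ≡ 49 (mod 223)
16^32 ≡ 171 (mod 223)
16^64 ≡ 28 (mod 223)
16^111 = 16^(64+32+8+4+2+1) ≡ 1 (mod 223).
Result is 1, so (16/223) = 1.

1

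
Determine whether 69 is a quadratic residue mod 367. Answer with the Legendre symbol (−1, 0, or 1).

-1

Reciprocity: 69 ≡ 1 and 367 ≡ 3 (mod 4), so (69/367) = +(367/69).
Reduce top mod 69: now compute (22/69).
Pull out 2: since 69 ≡ 5 (mod 8), (2/69) = -1.
Reciprocity: 11 ≡ 3 and 69 ≡ 1 (mod 4), so (11/69) = +(69/11).
Reduce top mod 11: now compute (3/11).
Reciprocity: 3 ≡ 3 and 11 ≡ 3 (mod 4), so (3/11) = −(11/3).
Reduce top mod 3: now compute (2/3).
Pull out 2: since 3 ≡ 3 (mod 8), (2/3) = -1.
Reached (1/3) = 1. Collecting the sign flips along the way, the symbol is -1.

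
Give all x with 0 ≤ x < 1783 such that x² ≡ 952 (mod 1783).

869, 914

Since 1783 ≡ 3 (mod 4), a square root of 952 is 952^((1783+1)/4) = 952^446 mod 1783.
Repeated squaring: 952^2≡540, 952^4≡971, 952^8≡1417, 952^16≡231, 952^32≡1654, 952^64≡594, 952^128≡1585, 952^256≡1761 (mod 1783).
952^446 = 952^(256+128+32+16+8+4+2) ≡ 869 (mod 1783).
Check: 869² = 755161 ≡ 952 (mod 1783). The two roots are 869 and 914.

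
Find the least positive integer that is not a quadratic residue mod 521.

(2/521) = +1, so 2 is a residue.
(3/521) = −1, so 3 is the smallest positive non-residue mod 521.

3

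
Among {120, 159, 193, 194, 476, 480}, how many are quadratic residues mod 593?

(120/593) = +1 → QR.
(159/593) = -1 → non-residue.
(193/593) = +1 → QR.
(194/593) = +1 → QR.
(476/593) = -1 → non-residue.
(480/593) = +1 → QR.
Total quadratic residues among the 6: 4.

4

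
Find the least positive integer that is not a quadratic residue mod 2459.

2

(2/2459) = −1, so 2 is the smallest positive non-residue mod 2459.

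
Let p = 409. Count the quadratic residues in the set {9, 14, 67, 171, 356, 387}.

2

(9/409) = +1 → QR.
(14/409) = -1 → non-residue.
(67/409) = -1 → non-residue.
(171/409) = -1 → non-residue.
(356/409) = +1 → QR.
(387/409) = -1 → non-residue.
Total quadratic residues among the 6: 2.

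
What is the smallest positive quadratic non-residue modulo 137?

3

(2/137) = +1, so 2 is a residue.
(3/137) = −1, so 3 is the smallest positive non-residue mod 137.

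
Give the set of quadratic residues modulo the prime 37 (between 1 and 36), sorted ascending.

Square k = 1,…,18 (k and 37−k give the same square):
1²=1, 2²=4, 3²=9, 4²=16, 5²=25, 6²=36, 7²≡12, 8²≡27, 9²≡7, 10²≡26, 11²≡10, 12²≡33, 13²≡21, 14²≡11, 15²≡3, 16²≡34, 17²≡30, 18²≡28 (mod 37).
So the quadratic residues mod 37 are {1, 3, 4, 7, 9, 10, 11, 12, 16, 21, 25, 26, 27, 28, 30, 33, 34, 36}.

1, 3, 4, 7, 9, 10, 11, 12, 16, 21, 25, 26, 27, 28, 30, 33, 34, 36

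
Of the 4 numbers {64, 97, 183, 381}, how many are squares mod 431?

(64/431) = +1 → QR.
(97/431) = +1 → QR.
(183/431) = +1 → QR.
(381/431) = -1 → non-residue.
Total quadratic residues among the 4: 3.

3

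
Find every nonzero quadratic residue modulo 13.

Square k = 1,…,6 (k and 13−k give the same square):
1²=1, 2²=4, 3²=9, 4²≡3, 5²≡12, 6²≡10 (mod 13).
So the quadratic residues mod 13 are {1, 3, 4, 9, 10, 12}.

1,3,4,9,10,12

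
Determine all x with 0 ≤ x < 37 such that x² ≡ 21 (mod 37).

13, 24

37 ≡ 1 (mod 4), so we find a root by search.
Trying successive values, 13² = 169 ≡ 21 (mod 37). The other root is 37 − 13 = 24.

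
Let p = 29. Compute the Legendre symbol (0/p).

Top reduces to 0: gcd > 1, so the symbol is 0.

0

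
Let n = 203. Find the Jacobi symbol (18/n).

Pull out 2: since 203 ≡ 3 (mod 8), (2/203) = -1.
Reciprocity: 9 ≡ 1 and 203 ≡ 3 (mod 4), so (9/203) = +(203/9).
Reduce top mod 9: now compute (5/9).
Reciprocity: 5 ≡ 1 and 9 ≡ 1 (mod 4), so (5/9) = +(9/5).
Reduce top mod 5: now compute (4/5).
Pull out 2^2: since 5 ≡ 5 (mod 8), (2/5) = -1, so (2/5)^2 = +1.
Reached (1/5) = 1. Collecting the sign flips along the way, the symbol is -1.

-1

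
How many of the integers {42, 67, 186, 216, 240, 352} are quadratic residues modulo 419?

(42/419) = -1 → non-residue.
(67/419) = -1 → non-residue.
(186/419) = +1 → QR.
(216/419) = -1 → non-residue.
(240/419) = +1 → QR.
(352/419) = +1 → QR.
Total quadratic residues among the 6: 3.

3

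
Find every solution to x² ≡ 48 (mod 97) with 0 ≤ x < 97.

97 ≡ 1 (mod 4), so we find a root by search.
Trying successive values, 40² = 1600 ≡ 48 (mod 97). The other root is 97 − 40 = 57.

40, 57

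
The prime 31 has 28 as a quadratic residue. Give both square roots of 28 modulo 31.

11, 20

Since 31 ≡ 3 (mod 4), a square root of 28 is 28^((31+1)/4) = 28^8 mod 31.
Repeated squaring: 28^2≡9, 28^4≡19, 28^8≡20 (mod 31).
28^8 = 28^(8) ≡ 20 (mod 31).
Check: 20² = 400 ≡ 28 (mod 31). The two roots are 11 and 20.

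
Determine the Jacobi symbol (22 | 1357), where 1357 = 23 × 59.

-1

Pull out 2: since 1357 ≡ 5 (mod 8), (2/1357) = -1.
Reciprocity: 11 ≡ 3 and 1357 ≡ 1 (mod 4), so (11/1357) = +(1357/11).
Reduce top mod 11: now compute (4/11).
Pull out 2^2: since 11 ≡ 3 (mod 8), (2/11) = -1, so (2/11)^2 = +1.
Reached (1/11) = 1. Collecting the sign flips along the way, the symbol is -1.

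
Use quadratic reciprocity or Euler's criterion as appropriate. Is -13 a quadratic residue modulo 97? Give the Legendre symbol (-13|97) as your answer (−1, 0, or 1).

First reduce: -13 ≡ 84 (mod 97).
Pull out 2^2: since 97 ≡ 1 (mod 8), (2/97) = +1, so (2/97)^2 = +1.
Reciprocity: 21 ≡ 1 and 97 ≡ 1 (mod 4), so (21/97) = +(97/21).
Reduce top mod 21: now compute (13/21).
Reciprocity: 13 ≡ 1 and 21 ≡ 1 (mod 4), so (13/21) = +(21/13).
Reduce top mod 13: now compute (8/13).
Pull out 2^3: since 13 ≡ 5 (mod 8), (2/13) = -1, so (2/13)^3 = -1.
Reached (1/13) = 1. Collecting the sign flips along the way, the symbol is -1.

-1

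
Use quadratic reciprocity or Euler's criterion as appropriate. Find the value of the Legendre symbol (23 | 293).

-1

Euler's criterion: (23/293) ≡ 23^146 (mod 293).
23^2 ≡ 236 (mod 293)
23^4 ≡ 26 (mod 293)
23^8 ≡ 90 (mod 293)
23^16 ≡ 189 (mod 293)
23^32 ≡ 268 (mod 293)
23^64 ≡ 39 (mod 293)
23^128 ≡ 56 (mod 293)
23^146 = 23^(128+16+2) ≡ 292 (mod 293).
Result is 292 ≡ −1, so (23/293) = −1.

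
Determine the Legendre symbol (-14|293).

1

Euler's criterion: (-14/293) ≡ 279^146 (mod 293).
279^2 ≡ 196 (mod 293)
279^4 ≡ 33 (mod 293)
279^8 ≡ 210 (mod 293)
279^16 ≡ 150 (mod 293)
279^32 ≡ 232 (mod 293)
279^64 ≡ 205 (mod 293)
279^128 ≡ 126 (mod 293)
279^146 = 279^(128+16+2) ≡ 1 (mod 293).
Result is 1, so (-14/293) = 1.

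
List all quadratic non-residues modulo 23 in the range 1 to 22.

5,7,10,11,14,15,17,19,20,21,22

Square k = 1,…,11 (k and 23−k give the same square):
1²=1, 2²=4, 3²=9, 4²=16, 5²≡2, 6²≡13, 7²≡3, 8²≡18, 9²≡12, 10²≡8, 11²≡6 (mod 23).
The residues are {1, 2, 3, 4, 6, 8, 9, 12, 13, 16, 18}; the non-residues are the remaining 11 nonzero classes.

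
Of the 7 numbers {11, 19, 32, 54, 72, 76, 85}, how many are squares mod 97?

(11/97) = +1 → QR.
(19/97) = -1 → non-residue.
(32/97) = +1 → QR.
(54/97) = +1 → QR.
(72/97) = +1 → QR.
(76/97) = -1 → non-residue.
(85/97) = +1 → QR.
Total quadratic residues among the 7: 5.

5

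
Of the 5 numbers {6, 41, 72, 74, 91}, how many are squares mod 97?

(6/97) = +1 → QR.
(41/97) = -1 → non-residue.
(72/97) = +1 → QR.
(74/97) = -1 → non-residue.
(91/97) = +1 → QR.
Total quadratic residues among the 5: 3.

3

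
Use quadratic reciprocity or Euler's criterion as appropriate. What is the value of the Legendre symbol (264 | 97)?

First reduce: 264 ≡ 70 (mod 97).
Pull out 2: since 97 ≡ 1 (mod 8), (2/97) = +1.
Reciprocity: 35 ≡ 3 and 97 ≡ 1 (mod 4), so (35/97) = +(97/35).
Reduce top mod 35: now compute (27/35).
Reciprocity: 27 ≡ 3 and 35 ≡ 3 (mod 4), so (27/35) = −(35/27).
Reduce top mod 27: now compute (8/27).
Pull out 2^3: since 27 ≡ 3 (mod 8), (2/27) = -1, so (2/27)^3 = -1.
Reached (1/27) = 1. Collecting the sign flips along the way, the symbol is +1.

1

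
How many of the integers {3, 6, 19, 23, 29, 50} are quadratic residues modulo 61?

2

(3/61) = +1 → QR.
(6/61) = -1 → non-residue.
(19/61) = +1 → QR.
(23/61) = -1 → non-residue.
(29/61) = -1 → non-residue.
(50/61) = -1 → non-residue.
Total quadratic residues among the 6: 2.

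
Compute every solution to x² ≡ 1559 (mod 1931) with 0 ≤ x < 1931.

Since 1931 ≡ 3 (mod 4), a square root of 1559 is 1559^((1931+1)/4) = 1559^483 mod 1931.
Repeated squaring: 1559^2≡1283, 1559^4≡877, 1559^8≡591, 1559^16≡1701, 1559^32≡763, 1559^64≡938, 1559^128≡1239, 1559^256≡1907 (mod 1931).
1559^483 = 1559^(256+128+64+32+2+1) ≡ 607 (mod 1931).
Check: 607² = 368449 ≡ 1559 (mod 1931). The two roots are 607 and 1324.

607, 1324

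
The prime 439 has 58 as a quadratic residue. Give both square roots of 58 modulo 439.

136, 303

Since 439 ≡ 3 (mod 4), a square root of 58 is 58^((439+1)/4) = 58^110 mod 439.
Repeated squaring: 58^2≡291, 58^4≡393, 58^8≡360, 58^16≡95, 58^32≡245, 58^64≡321 (mod 439).
58^110 = 58^(64+32+8+4+2) ≡ 303 (mod 439).
Check: 303² = 91809 ≡ 58 (mod 439). The two roots are 136 and 303.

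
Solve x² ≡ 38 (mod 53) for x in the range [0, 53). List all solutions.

53 ≡ 1 (mod 4), so we find a root by search.
Trying successive values, 12² = 144 ≡ 38 (mod 53). The other root is 53 − 12 = 41.

12, 41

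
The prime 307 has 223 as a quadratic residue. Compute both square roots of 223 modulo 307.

60, 247

Since 307 ≡ 3 (mod 4), a square root of 223 is 223^((307+1)/4) = 223^77 mod 307.
Repeated squaring: 223^2≡302, 223^4≡25, 223^8≡11, 223^16≡121, 223^32≡212, 223^64≡122 (mod 307).
223^77 = 223^(64+8+4+1) ≡ 60 (mod 307).
Check: 60² = 3600 ≡ 223 (mod 307). The two roots are 60 and 247.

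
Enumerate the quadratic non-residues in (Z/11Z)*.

2,6,7,8,10

Square k = 1,…,5 (k and 11−k give the same square):
1²=1, 2²=4, 3²=9, 4²≡5, 5²≡3 (mod 11).
The residues are {1, 3, 4, 5, 9}; the non-residues are the remaining 5 nonzero classes.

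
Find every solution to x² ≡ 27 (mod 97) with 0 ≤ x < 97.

97 ≡ 1 (mod 4), so we find a root by search.
Trying successive values, 30² = 900 ≡ 27 (mod 97). The other root is 97 − 30 = 67.

30, 67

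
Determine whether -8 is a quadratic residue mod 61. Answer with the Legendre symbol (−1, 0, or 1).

First reduce: -8 ≡ 53 (mod 61).
Reciprocity: 53 ≡ 1 and 61 ≡ 1 (mod 4), so (53/61) = +(61/53).
Reduce top mod 53: now compute (8/53).
Pull out 2^3: since 53 ≡ 5 (mod 8), (2/53) = -1, so (2/53)^3 = -1.
Reached (1/53) = 1. Collecting the sign flips along the way, the symbol is -1.

-1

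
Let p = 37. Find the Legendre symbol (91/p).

First reduce: 91 ≡ 17 (mod 37).
Reciprocity: 17 ≡ 1 and 37 ≡ 1 (mod 4), so (17/37) = +(37/17).
Reduce top mod 17: now compute (3/17).
Reciprocity: 3 ≡ 3 and 17 ≡ 1 (mod 4), so (3/17) = +(17/3).
Reduce top mod 3: now compute (2/3).
Pull out 2: since 3 ≡ 3 (mod 8), (2/3) = -1.
Reached (1/3) = 1. Collecting the sign flips along the way, the symbol is -1.

-1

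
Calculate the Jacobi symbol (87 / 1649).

Reciprocity: 87 ≡ 3 and 1649 ≡ 1 (mod 4), so (87/1649) = +(1649/87).
Reduce top mod 87: now compute (83/87).
Reciprocity: 83 ≡ 3 and 87 ≡ 3 (mod 4), so (83/87) = −(87/83).
Reduce top mod 83: now compute (4/83).
Pull out 2^2: since 83 ≡ 3 (mod 8), (2/83) = -1, so (2/83)^2 = +1.
Reached (1/83) = 1. Collecting the sign flips along the way, the symbol is -1.

-1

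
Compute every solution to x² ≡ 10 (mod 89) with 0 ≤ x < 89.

89 ≡ 1 (mod 4), so we find a root by search.
Trying successive values, 30² = 900 ≡ 10 (mod 89). The other root is 89 − 30 = 59.

30, 59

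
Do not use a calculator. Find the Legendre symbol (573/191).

0

First reduce: 573 ≡ 0 (mod 191).
Top reduces to 0: gcd > 1, so the symbol is 0.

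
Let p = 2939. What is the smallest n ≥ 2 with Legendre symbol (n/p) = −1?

(2/2939) = −1, so 2 is the smallest positive non-residue mod 2939.

2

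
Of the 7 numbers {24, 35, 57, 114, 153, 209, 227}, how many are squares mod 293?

5

(24/293) = +1 → QR.
(35/293) = +1 → QR.
(57/293) = +1 → QR.
(114/293) = -1 → non-residue.
(153/293) = +1 → QR.
(209/293) = +1 → QR.
(227/293) = -1 → non-residue.
Total quadratic residues among the 7: 5.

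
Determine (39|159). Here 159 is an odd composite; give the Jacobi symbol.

0

Reciprocity: 39 ≡ 3 and 159 ≡ 3 (mod 4), so (39/159) = −(159/39).
Reduce top mod 39: now compute (3/39).
Reciprocity: 3 ≡ 3 and 39 ≡ 3 (mod 4), so (3/39) = −(39/3).
Reduce top mod 3: now compute (0/3).
Top reduces to 0: gcd > 1, so the symbol is 0.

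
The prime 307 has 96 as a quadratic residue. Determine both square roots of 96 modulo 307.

77, 230

Since 307 ≡ 3 (mod 4), a square root of 96 is 96^((307+1)/4) = 96^77 mod 307.
Repeated squaring: 96^2≡6, 96^4≡36, 96^8≡68, 96^16≡19, 96^32≡54, 96^64≡153 (mod 307).
96^77 = 96^(64+8+4+1) ≡ 77 (mod 307).
Check: 77² = 5929 ≡ 96 (mod 307). The two roots are 77 and 230.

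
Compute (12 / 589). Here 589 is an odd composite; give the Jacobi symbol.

1

Pull out 2^2: since 589 ≡ 5 (mod 8), (2/589) = -1, so (2/589)^2 = +1.
Reciprocity: 3 ≡ 3 and 589 ≡ 1 (mod 4), so (3/589) = +(589/3).
Reduce top mod 3: now compute (1/3).
Reached (1/3) = 1. Collecting the sign flips along the way, the symbol is +1.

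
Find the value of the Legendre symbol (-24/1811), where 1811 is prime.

1

First reduce: -24 ≡ 1787 (mod 1811).
Reciprocity: 1787 ≡ 3 and 1811 ≡ 3 (mod 4), so (1787/1811) = −(1811/1787).
Reduce top mod 1787: now compute (24/1787).
Pull out 2^3: since 1787 ≡ 3 (mod 8), (2/1787) = -1, so (2/1787)^3 = -1.
Reciprocity: 3 ≡ 3 and 1787 ≡ 3 (mod 4), so (3/1787) = −(1787/3).
Reduce top mod 3: now compute (2/3).
Pull out 2: since 3 ≡ 3 (mod 8), (2/3) = -1.
Reached (1/3) = 1. Collecting the sign flips along the way, the symbol is +1.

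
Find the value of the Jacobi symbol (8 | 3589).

Pull out 2^3: since 3589 ≡ 5 (mod 8), (2/3589) = -1, so (2/3589)^3 = -1.
Reached (1/3589) = 1. Collecting the sign flips along the way, the symbol is -1.

-1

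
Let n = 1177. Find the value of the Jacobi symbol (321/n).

0

Reciprocity: 321 ≡ 1 and 1177 ≡ 1 (mod 4), so (321/1177) = +(1177/321).
Reduce top mod 321: now compute (214/321).
Pull out 2: since 321 ≡ 1 (mod 8), (2/321) = +1.
Reciprocity: 107 ≡ 3 and 321 ≡ 1 (mod 4), so (107/321) = +(321/107).
Reduce top mod 107: now compute (0/107).
Top reduces to 0: gcd > 1, so the symbol is 0.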